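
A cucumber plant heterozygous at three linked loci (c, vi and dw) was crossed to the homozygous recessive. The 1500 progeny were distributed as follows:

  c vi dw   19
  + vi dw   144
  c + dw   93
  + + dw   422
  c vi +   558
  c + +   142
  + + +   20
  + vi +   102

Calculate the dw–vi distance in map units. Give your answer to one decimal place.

21.7 map units

The two most frequent reciprocal classes, c vi + and + + dw, are the parental types, so the F1 was c vi + / + + dw.
The two rarest classes, c vi dw and + + +, are the double crossovers. Comparing them with the parentals, only the dw allele has switched, so dw is the middle locus and the order is c – dw – vi.
Crossovers in the dw–vi interval produce the single-crossover classes c + + and + vi dw (142 + 144 = 286) plus the double crossovers (39).
RF(dw–vi) = (286 + 39) / 1500 = 325/1500 = 0.2167 → 21.7 map units.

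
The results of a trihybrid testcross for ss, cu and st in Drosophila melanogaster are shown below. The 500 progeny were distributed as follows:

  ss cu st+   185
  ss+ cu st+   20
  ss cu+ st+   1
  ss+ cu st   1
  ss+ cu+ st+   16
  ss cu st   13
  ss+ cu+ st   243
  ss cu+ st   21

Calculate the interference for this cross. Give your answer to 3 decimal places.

0.250

The two most frequent reciprocal classes, ss cu st+ and ss+ cu+ st, are the parental types, so the F1 was ss cu st+ / ss+ cu+ st.
The two rarest classes, ss cu+ st+ and ss+ cu st, are the double crossovers. Comparing them with the parentals, only the cu allele has switched, so cu is the middle locus and the order is ss – cu – st.
ss–cu: (41 + 2)/500 = 0.0860; cu–st: (29 + 2)/500 = 0.0620.
Expected DCO frequency = 0.0860 × 0.0620 ≈ 0.00533; observed = 2/500 ≈ 0.00400.
Coefficient of coincidence = 0.00400/0.00533 ≈ 0.750; interference = 1 − 0.750 = 0.250.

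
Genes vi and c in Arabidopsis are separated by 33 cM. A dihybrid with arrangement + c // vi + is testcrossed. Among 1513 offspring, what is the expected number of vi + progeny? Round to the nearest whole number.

A map distance of 33 cM corresponds to a recombination frequency of 0.330.
The F1 is + c / vi +, so vi + is a parental gamete class with expected frequency (1 − r)/2 = 0.670/2 = 0.3350.
Expected number = 0.3350 × 1513 = 506.85 ≈ 507.

507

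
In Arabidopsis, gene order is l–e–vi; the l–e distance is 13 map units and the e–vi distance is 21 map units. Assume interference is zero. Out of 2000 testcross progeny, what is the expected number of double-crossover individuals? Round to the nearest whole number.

Map distances give recombination frequencies of 0.130 and 0.210 for the two intervals.
With no interference, expected double-crossover frequency = 0.130 × 0.210 = 0.02730.
Expected number = 0.02730 × 2000 = 54.60 ≈ 55.

55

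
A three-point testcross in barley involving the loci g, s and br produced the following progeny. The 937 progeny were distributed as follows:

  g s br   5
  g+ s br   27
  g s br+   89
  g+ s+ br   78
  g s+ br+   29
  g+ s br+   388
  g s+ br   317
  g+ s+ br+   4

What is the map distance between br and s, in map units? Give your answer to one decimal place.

6.9 map units

The two most frequent reciprocal classes, g s+ br and g+ s br+, are the parental types, so the F1 was g s+ br / g+ s br+.
The two rarest classes, g s br and g+ s+ br+, are the double crossovers. Comparing them with the parentals, only the s allele has switched, so s is the middle locus and the order is br – s – g.
Crossovers in the br–s interval produce the single-crossover classes g s+ br+ and g+ s br (29 + 27 = 56) plus the double crossovers (9).
RF(br–s) = (56 + 9) / 937 = 65/937 = 0.0694 → 6.9 map units.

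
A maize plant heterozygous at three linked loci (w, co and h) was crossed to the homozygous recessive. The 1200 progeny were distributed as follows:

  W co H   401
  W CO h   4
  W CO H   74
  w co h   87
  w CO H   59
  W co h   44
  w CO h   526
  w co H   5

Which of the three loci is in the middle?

w

The two most frequent reciprocal classes, W co H and w CO h, are the parental types, so the F1 was W co H / w CO h.
The two rarest classes, w co H and W CO h, are the double crossovers. Comparing them with the parentals, only the w allele has switched, so w is the middle locus and the order is co – w – h.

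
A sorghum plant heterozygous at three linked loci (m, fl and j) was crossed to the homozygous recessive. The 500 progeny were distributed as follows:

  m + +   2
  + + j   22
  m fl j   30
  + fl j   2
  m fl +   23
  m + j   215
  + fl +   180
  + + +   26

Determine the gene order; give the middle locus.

j

The two most frequent reciprocal classes, m + j and + fl +, are the parental types, so the F1 was m + j / + fl +.
The two rarest classes, m + + and + fl j, are the double crossovers. Comparing them with the parentals, only the j allele has switched, so j is the middle locus and the order is m – j – fl.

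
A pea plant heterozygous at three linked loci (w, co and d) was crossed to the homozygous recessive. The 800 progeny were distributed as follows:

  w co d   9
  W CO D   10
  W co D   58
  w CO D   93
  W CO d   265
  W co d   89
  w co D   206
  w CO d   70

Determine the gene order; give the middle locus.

d

The two most frequent reciprocal classes, w co D and W CO d, are the parental types, so the F1 was w co D / W CO d.
The two rarest classes, w co d and W CO D, are the double crossovers. Comparing them with the parentals, only the d allele has switched, so d is the middle locus and the order is w – d – co.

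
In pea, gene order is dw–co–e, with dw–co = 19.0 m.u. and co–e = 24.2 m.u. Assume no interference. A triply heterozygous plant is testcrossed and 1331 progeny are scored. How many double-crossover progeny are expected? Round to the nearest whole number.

61

Map distances give recombination frequencies of 0.190 and 0.242 for the two intervals.
With no interference, expected double-crossover frequency = 0.190 × 0.242 = 0.04598.
Expected number = 0.04598 × 1331 = 61.20 ≈ 61.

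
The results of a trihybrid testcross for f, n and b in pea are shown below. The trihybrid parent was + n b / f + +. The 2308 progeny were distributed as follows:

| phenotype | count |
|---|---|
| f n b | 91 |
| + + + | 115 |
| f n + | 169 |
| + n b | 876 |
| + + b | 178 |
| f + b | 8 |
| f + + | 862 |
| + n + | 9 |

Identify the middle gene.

The two rarest classes, + n + and f + b, are the double crossovers. Comparing them with the parentals, only the b allele has switched, so b is the middle locus and the order is f – b – n.

b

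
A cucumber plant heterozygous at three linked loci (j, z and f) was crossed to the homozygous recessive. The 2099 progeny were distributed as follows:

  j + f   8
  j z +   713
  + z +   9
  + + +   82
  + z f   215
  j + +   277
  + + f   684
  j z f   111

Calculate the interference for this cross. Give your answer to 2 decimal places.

0.67

The two most frequent reciprocal classes, + + f and j z +, are the parental types, so the F1 was + + f / j z +.
The two rarest classes, j + f and + z +, are the double crossovers. Comparing them with the parentals, only the j allele has switched, so j is the middle locus and the order is z – j – f.
z–j: (492 + 17)/2099 = 0.2425; j–f: (193 + 17)/2099 = 0.1000.
Expected DCO frequency = 0.2425 × 0.1000 ≈ 0.02425; observed = 17/2099 ≈ 0.00810.
Coefficient of coincidence = 0.00810/0.02425 ≈ 0.33; interference = 1 − 0.33 = 0.67.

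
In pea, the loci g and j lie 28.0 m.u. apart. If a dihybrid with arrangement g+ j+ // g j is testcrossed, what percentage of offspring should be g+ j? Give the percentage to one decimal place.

14.0%

A map distance of 28.0 m.u. corresponds to a recombination frequency of 0.280.
The F1 is g+ j+ / g j, so g+ j is a recombinant gamete class with expected frequency r/2 = 0.280/2 = 0.1400.
That is 0.1400 = 14.0% of the progeny.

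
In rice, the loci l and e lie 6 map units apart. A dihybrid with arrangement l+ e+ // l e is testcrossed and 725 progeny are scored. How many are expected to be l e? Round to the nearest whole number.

341

A map distance of 6 map units corresponds to a recombination frequency of 0.060.
The F1 is l+ e+ / l e, so l e is a parental gamete class with expected frequency (1 − r)/2 = 0.940/2 = 0.4700.
Expected number = 0.4700 × 725 = 340.75 ≈ 341.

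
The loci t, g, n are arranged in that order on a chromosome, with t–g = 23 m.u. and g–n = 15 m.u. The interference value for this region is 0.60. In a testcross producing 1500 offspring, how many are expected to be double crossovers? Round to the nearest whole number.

21

Map distances give recombination frequencies of 0.230 and 0.150 for the two intervals.
With interference 0.60 (so coincidence = 0.40), expected double-crossover frequency = 0.230 × 0.150 × 0.40 = 0.01380.
Expected number = 0.01380 × 1500 = 20.70 ≈ 21.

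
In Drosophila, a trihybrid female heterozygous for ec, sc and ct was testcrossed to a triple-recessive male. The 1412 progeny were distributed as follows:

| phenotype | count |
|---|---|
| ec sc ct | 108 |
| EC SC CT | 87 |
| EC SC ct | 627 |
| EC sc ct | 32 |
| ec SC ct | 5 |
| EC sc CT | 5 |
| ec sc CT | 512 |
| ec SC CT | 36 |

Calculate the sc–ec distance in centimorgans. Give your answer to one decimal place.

The two most frequent reciprocal classes, EC SC ct and ec sc CT, are the parental types, so the F1 was EC SC ct / ec sc CT.
The two rarest classes, ec SC ct and EC sc CT, are the double crossovers. Comparing them with the parentals, only the ec allele has switched, so ec is the middle locus and the order is ct – ec – sc.
Crossovers in the ec–sc interval produce the single-crossover classes EC sc ct and ec SC CT (32 + 36 = 68) plus the double crossovers (10).
RF(ec–sc) = (68 + 10) / 1412 = 78/1412 = 0.0552 → 5.5 centimorgans.

5.5 centimorgans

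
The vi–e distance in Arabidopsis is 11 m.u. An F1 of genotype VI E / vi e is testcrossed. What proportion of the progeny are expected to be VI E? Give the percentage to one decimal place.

A map distance of 11 m.u. corresponds to a recombination frequency of 0.110.
The F1 is VI E / vi e, so VI E is a parental gamete class with expected frequency (1 − r)/2 = 0.890/2 = 0.4450.
That is 0.4450 = 44.5% of the progeny.

44.5%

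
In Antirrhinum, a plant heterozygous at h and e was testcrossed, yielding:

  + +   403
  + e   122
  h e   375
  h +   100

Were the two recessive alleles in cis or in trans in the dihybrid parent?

cis

The two most frequent classes are + + (403) and h e (375); these are the parental (non-recombinant) types.
So the F1 carried + + on one chromosome and h e on the other — the recessive alleles are on the same chromosome (cis / coupling).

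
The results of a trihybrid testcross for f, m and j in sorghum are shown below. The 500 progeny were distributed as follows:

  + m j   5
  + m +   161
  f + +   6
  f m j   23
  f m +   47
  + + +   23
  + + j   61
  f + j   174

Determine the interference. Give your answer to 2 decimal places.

0.19

The two most frequent reciprocal classes, + m + and f + j, are the parental types, so the F1 was + m + / f + j.
The two rarest classes, + m j and f + +, are the double crossovers. Comparing them with the parentals, only the j allele has switched, so j is the middle locus and the order is m – j – f.
m–j: (46 + 11)/500 = 0.1140; j–f: (108 + 11)/500 = 0.2380.
Expected DCO frequency = 0.1140 × 0.2380 ≈ 0.02713; observed = 11/500 ≈ 0.02200.
Coefficient of coincidence = 0.02200/0.02713 ≈ 0.81; interference = 1 − 0.81 = 0.19.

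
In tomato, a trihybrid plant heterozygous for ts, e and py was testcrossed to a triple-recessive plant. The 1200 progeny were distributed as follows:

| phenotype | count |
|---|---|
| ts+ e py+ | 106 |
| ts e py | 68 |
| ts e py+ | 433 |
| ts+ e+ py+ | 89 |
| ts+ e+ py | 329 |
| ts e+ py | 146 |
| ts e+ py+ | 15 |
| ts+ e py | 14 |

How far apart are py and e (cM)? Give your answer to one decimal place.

The two most frequent reciprocal classes, ts+ e+ py and ts e py+, are the parental types, so the F1 was ts+ e+ py / ts e py+.
The two rarest classes, ts+ e py and ts e+ py+, are the double crossovers. Comparing them with the parentals, only the e allele has switched, so e is the middle locus and the order is ts – e – py.
Crossovers in the e–py interval produce the single-crossover classes ts+ e+ py+ and ts e py (89 + 68 = 157) plus the double crossovers (29).
RF(e–py) = (157 + 29) / 1200 = 186/1200 = 0.1550 → 15.5 cM.

15.5 cM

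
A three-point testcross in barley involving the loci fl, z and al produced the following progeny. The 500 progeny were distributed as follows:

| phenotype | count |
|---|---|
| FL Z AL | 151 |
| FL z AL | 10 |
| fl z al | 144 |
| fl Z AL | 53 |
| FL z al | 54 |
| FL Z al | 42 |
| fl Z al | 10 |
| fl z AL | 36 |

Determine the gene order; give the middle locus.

The two most frequent reciprocal classes, FL Z AL and fl z al, are the parental types, so the F1 was FL Z AL / fl z al.
The two rarest classes, FL z AL and fl Z al, are the double crossovers. Comparing them with the parentals, only the z allele has switched, so z is the middle locus and the order is fl – z – al.

z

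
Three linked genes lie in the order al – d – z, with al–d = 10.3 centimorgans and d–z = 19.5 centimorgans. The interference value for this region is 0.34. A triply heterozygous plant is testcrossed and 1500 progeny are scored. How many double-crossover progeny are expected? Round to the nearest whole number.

20

Map distances give recombination frequencies of 0.103 and 0.195 for the two intervals.
With interference 0.34 (so coincidence = 0.66), expected double-crossover frequency = 0.103 × 0.195 × 0.66 = 0.01326.
Expected number = 0.01326 × 1500 = 19.88 ≈ 20.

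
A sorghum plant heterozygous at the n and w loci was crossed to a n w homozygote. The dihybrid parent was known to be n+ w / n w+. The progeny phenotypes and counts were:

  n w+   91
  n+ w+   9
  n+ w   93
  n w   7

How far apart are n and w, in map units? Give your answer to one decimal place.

8.0 map units

The recombinant classes are n+ w+ and n w: 9 + 7 = 16.
Recombination frequency = 16/200 = 0.0800 ≈ 8.0%, i.e. 8.0 map units.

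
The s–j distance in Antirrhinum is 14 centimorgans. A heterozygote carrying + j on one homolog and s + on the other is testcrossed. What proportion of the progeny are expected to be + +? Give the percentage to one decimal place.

A map distance of 14 centimorgans corresponds to a recombination frequency of 0.140.
The F1 is + j / s +, so + + is a recombinant gamete class with expected frequency r/2 = 0.140/2 = 0.0700.
That is 0.0700 = 7.0% of the progeny.

7.0%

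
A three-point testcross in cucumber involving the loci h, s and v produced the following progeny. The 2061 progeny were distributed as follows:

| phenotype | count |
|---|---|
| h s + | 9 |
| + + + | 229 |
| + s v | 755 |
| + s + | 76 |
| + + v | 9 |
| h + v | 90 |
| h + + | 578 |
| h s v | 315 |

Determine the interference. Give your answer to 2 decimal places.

0.64

The two most frequent reciprocal classes, + s v and h + +, are the parental types, so the F1 was + s v / h + +.
The two rarest classes, + + v and h s +, are the double crossovers. Comparing them with the parentals, only the s allele has switched, so s is the middle locus and the order is v – s – h.
v–s: (166 + 18)/2061 = 0.0893; s–h: (544 + 18)/2061 = 0.2727.
Expected DCO frequency = 0.0893 × 0.2727 ≈ 0.02435; observed = 18/2061 ≈ 0.00873.
Coefficient of coincidence = 0.00873/0.02435 ≈ 0.36; interference = 1 − 0.36 = 0.64.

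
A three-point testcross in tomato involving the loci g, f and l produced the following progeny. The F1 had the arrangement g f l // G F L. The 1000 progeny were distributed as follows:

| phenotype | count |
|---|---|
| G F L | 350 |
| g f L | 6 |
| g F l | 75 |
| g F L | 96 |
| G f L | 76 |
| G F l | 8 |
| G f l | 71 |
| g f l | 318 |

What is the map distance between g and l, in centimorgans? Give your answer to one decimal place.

18.1 centimorgans

The two rarest classes, g f L and G F l, are the double crossovers. Comparing them with the parentals, only the l allele has switched, so l is the middle locus and the order is f – l – g.
Crossovers in the l–g interval produce the single-crossover classes G f l and g F L (71 + 96 = 167) plus the double crossovers (14).
RF(l–g) = (167 + 14) / 1000 = 181/1000 = 0.1810 → 18.1 centimorgans.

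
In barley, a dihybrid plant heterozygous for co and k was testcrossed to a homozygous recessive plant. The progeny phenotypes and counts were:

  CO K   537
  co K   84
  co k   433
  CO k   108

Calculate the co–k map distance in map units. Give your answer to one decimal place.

16.5 map units

The two most frequent classes, CO K (537) and co k (433), are the parental types, so the F1 was CO K / co k.
The recombinant classes are CO k and co K: 108 + 84 = 192.
Recombination frequency = 192/1162 = 0.1652 ≈ 16.5%, i.e. 16.5 map units.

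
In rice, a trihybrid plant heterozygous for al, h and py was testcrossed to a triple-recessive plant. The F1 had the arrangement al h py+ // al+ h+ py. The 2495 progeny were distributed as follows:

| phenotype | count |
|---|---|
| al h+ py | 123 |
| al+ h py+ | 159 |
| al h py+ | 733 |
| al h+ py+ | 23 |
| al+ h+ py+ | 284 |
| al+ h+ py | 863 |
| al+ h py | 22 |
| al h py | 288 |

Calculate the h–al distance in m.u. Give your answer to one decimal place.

The two rarest classes, al h+ py+ and al+ h py, are the double crossovers. Comparing them with the parentals, only the h allele has switched, so h is the middle locus and the order is al – h – py.
Crossovers in the al–h interval produce the single-crossover classes al+ h py+ and al h+ py (159 + 123 = 282) plus the double crossovers (45).
RF(al–h) = (282 + 45) / 2495 = 327/2495 = 0.1311 → 13.1 m.u.

13.1 m.u.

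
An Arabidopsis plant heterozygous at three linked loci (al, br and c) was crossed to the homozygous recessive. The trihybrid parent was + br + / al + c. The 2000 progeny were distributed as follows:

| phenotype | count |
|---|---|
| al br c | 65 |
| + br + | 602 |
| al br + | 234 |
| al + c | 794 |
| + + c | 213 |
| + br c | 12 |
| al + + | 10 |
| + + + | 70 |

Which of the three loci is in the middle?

The two rarest classes, + br c and al + +, are the double crossovers. Comparing them with the parentals, only the c allele has switched, so c is the middle locus and the order is al – c – br.

c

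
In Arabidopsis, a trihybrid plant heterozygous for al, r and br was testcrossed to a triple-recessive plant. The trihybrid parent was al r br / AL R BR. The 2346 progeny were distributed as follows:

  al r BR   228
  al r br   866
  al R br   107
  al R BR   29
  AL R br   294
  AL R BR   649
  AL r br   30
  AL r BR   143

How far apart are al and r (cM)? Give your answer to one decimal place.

13.2 cM

The two rarest classes, AL r br and al R BR, are the double crossovers. Comparing them with the parentals, only the al allele has switched, so al is the middle locus and the order is r – al – br.
Crossovers in the r–al interval produce the single-crossover classes al R br and AL r BR (107 + 143 = 250) plus the double crossovers (59).
RF(r–al) = (250 + 59) / 2346 = 309/2346 = 0.1317 → 13.2 cM.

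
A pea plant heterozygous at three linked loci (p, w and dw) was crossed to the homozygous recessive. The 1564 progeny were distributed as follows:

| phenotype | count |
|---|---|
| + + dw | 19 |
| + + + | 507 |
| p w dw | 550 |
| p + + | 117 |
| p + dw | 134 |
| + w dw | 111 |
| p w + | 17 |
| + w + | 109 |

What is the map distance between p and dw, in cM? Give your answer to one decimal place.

16.9 cM

The two most frequent reciprocal classes, + + + and p w dw, are the parental types, so the F1 was + + + / p w dw.
The two rarest classes, + + dw and p w +, are the double crossovers. Comparing them with the parentals, only the dw allele has switched, so dw is the middle locus and the order is p – dw – w.
Crossovers in the p–dw interval produce the single-crossover classes p + + and + w dw (117 + 111 = 228) plus the double crossovers (36).
RF(p–dw) = (228 + 36) / 1564 = 264/1564 = 0.1688 → 16.9 cM.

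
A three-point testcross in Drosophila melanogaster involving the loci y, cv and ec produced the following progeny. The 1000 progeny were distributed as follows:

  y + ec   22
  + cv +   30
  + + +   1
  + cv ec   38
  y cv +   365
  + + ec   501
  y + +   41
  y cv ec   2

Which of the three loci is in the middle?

The two most frequent reciprocal classes, + + ec and y cv +, are the parental types, so the F1 was + + ec / y cv +.
The two rarest classes, + + + and y cv ec, are the double crossovers. Comparing them with the parentals, only the ec allele has switched, so ec is the middle locus and the order is cv – ec – y.

ec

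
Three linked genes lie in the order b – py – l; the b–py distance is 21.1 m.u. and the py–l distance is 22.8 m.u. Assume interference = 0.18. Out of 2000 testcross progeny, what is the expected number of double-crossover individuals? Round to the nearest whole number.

Map distances give recombination frequencies of 0.211 and 0.228 for the two intervals.
With interference 0.18 (so coincidence = 0.82), expected double-crossover frequency = 0.211 × 0.228 × 0.82 = 0.03945.
Expected number = 0.03945 × 2000 = 78.90 ≈ 79.

79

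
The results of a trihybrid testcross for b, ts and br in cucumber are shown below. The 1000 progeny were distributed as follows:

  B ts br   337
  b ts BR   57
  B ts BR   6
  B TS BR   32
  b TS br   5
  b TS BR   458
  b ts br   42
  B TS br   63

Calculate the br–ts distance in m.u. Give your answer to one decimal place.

13.1 m.u.

The two most frequent reciprocal classes, b TS BR and B ts br, are the parental types, so the F1 was b TS BR / B ts br.
The two rarest classes, b TS br and B ts BR, are the double crossovers. Comparing them with the parentals, only the br allele has switched, so br is the middle locus and the order is b – br – ts.
Crossovers in the br–ts interval produce the single-crossover classes b ts BR and B TS br (57 + 63 = 120) plus the double crossovers (11).
RF(br–ts) = (120 + 11) / 1000 = 131/1000 = 0.1310 → 13.1 m.u.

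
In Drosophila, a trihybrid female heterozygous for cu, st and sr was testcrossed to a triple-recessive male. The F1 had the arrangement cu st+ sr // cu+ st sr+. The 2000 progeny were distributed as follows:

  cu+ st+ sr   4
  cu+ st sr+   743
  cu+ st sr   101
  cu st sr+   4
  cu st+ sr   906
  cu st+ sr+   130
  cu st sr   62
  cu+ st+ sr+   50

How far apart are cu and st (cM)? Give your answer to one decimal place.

The two rarest classes, cu+ st+ sr and cu st sr+, are the double crossovers. Comparing them with the parentals, only the cu allele has switched, so cu is the middle locus and the order is st – cu – sr.
Crossovers in the st–cu interval produce the single-crossover classes cu st sr and cu+ st+ sr+ (62 + 50 = 112) plus the double crossovers (8).
RF(st–cu) = (112 + 8) / 2000 = 120/2000 = 0.0600 → 6.0 cM.

6.0 cM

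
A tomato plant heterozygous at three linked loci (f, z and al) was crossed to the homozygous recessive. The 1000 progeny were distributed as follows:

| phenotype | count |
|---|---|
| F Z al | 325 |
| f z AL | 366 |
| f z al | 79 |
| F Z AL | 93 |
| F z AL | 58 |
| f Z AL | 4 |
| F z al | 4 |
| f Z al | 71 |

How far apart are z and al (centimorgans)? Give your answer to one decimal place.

18.0 centimorgans

The two most frequent reciprocal classes, F Z al and f z AL, are the parental types, so the F1 was F Z al / f z AL.
The two rarest classes, F z al and f Z AL, are the double crossovers. Comparing them with the parentals, only the z allele has switched, so z is the middle locus and the order is al – z – f.
Crossovers in the al–z interval produce the single-crossover classes F Z AL and f z al (93 + 79 = 172) plus the double crossovers (8).
RF(al–z) = (172 + 8) / 1000 = 180/1000 = 0.1800 → 18.0 centimorgans.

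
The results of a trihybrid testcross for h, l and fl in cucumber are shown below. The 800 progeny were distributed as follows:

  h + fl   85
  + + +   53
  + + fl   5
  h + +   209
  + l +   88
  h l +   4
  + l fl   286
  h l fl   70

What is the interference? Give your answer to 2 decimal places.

0.70

The two most frequent reciprocal classes, + l fl and h + +, are the parental types, so the F1 was + l fl / h + +.
The two rarest classes, + + fl and h l +, are the double crossovers. Comparing them with the parentals, only the l allele has switched, so l is the middle locus and the order is fl – l – h.
fl–l: (173 + 9)/800 = 0.2275; l–h: (123 + 9)/800 = 0.1650.
Expected DCO frequency = 0.2275 × 0.1650 ≈ 0.03754; observed = 9/800 ≈ 0.01125.
Coefficient of coincidence = 0.01125/0.03754 ≈ 0.30; interference = 1 − 0.30 = 0.70.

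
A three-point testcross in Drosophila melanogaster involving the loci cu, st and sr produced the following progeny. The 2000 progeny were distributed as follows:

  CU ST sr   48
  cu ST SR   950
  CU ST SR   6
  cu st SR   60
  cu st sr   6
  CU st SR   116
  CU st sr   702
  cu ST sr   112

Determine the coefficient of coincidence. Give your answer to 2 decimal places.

The two most frequent reciprocal classes, cu ST SR and CU st sr, are the parental types, so the F1 was cu ST SR / CU st sr.
The two rarest classes, CU ST SR and cu st sr, are the double crossovers. Comparing them with the parentals, only the cu allele has switched, so cu is the middle locus and the order is st – cu – sr.
st–cu: (108 + 12)/2000 = 0.0600; cu–sr: (228 + 12)/2000 = 0.1200.
Expected DCO frequency = 0.0600 × 0.1200 ≈ 0.00720; observed = 12/2000 ≈ 0.00600.
Coefficient of coincidence = 0.00600/0.00720 ≈ 0.83.

0.83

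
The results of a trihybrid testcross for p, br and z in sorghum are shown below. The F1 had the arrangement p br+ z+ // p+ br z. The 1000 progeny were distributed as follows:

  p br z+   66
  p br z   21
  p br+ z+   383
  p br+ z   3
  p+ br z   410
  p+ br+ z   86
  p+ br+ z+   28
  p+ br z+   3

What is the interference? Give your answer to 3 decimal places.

The two rarest classes, p br+ z and p+ br z+, are the double crossovers. Comparing them with the parentals, only the z allele has switched, so z is the middle locus and the order is br – z – p.
br–z: (152 + 6)/1000 = 0.1580; z–p: (49 + 6)/1000 = 0.0550.
Expected DCO frequency = 0.1580 × 0.0550 ≈ 0.00869; observed = 6/1000 ≈ 0.00600.
Coefficient of coincidence = 0.00600/0.00869 ≈ 0.690; interference = 1 − 0.690 = 0.310.

0.310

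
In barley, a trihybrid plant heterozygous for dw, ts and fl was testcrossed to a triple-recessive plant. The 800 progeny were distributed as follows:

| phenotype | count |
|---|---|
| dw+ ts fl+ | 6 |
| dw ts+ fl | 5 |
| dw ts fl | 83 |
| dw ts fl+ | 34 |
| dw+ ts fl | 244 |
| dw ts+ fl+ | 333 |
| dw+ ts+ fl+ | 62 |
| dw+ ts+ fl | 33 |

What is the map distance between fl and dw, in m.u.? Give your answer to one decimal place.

The two most frequent reciprocal classes, dw+ ts fl and dw ts+ fl+, are the parental types, so the F1 was dw+ ts fl / dw ts+ fl+.
The two rarest classes, dw+ ts fl+ and dw ts+ fl, are the double crossovers. Comparing them with the parentals, only the fl allele has switched, so fl is the middle locus and the order is dw – fl – ts.
Crossovers in the dw–fl interval produce the single-crossover classes dw ts fl and dw+ ts+ fl+ (83 + 62 = 145) plus the double crossovers (11).
RF(dw–fl) = (145 + 11) / 800 = 156/800 = 0.1950 → 19.5 m.u.

19.5 m.u.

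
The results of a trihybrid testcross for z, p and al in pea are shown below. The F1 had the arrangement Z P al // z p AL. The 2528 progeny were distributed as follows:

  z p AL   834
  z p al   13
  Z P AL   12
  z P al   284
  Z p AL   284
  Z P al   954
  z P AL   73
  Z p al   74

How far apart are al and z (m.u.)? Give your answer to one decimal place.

The two rarest classes, Z P AL and z p al, are the double crossovers. Comparing them with the parentals, only the al allele has switched, so al is the middle locus and the order is z – al – p.
Crossovers in the z–al interval produce the single-crossover classes z P al and Z p AL (284 + 284 = 568) plus the double crossovers (25).
RF(z–al) = (568 + 25) / 2528 = 593/2528 = 0.2346 → 23.5 m.u.

23.5 m.u.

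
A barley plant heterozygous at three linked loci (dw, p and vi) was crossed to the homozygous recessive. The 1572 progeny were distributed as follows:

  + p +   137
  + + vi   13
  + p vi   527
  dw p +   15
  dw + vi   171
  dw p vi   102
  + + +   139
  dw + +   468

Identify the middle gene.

p

The two most frequent reciprocal classes, + p vi and dw + +, are the parental types, so the F1 was + p vi / dw + +.
The two rarest classes, + + vi and dw p +, are the double crossovers. Comparing them with the parentals, only the p allele has switched, so p is the middle locus and the order is vi – p – dw.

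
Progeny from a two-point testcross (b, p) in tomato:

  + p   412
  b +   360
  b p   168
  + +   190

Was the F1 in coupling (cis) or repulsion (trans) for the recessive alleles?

The two most frequent classes are + p (412) and b + (360); these are the parental (non-recombinant) types.
So the F1 carried + p on one chromosome and b + on the other — the recessive alleles are on opposite chromosomes (trans / repulsion).

trans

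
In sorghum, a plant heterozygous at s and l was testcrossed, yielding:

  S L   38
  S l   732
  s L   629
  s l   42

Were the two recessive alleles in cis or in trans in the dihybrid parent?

trans

The two most frequent classes are S l (732) and s L (629); these are the parental (non-recombinant) types.
So the F1 carried S l on one chromosome and s L on the other — the recessive alleles are on opposite chromosomes (trans / repulsion).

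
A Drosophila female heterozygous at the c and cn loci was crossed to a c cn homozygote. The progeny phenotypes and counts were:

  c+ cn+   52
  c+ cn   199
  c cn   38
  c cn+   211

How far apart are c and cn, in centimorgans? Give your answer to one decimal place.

The two most frequent classes, c+ cn (199) and c cn+ (211), are the parental types, so the F1 was c+ cn / c cn+.
The recombinant classes are c+ cn+ and c cn: 52 + 38 = 90.
Recombination frequency = 90/500 = 0.1800 ≈ 18.0%, i.e. 18.0 centimorgans.

18.0 centimorgans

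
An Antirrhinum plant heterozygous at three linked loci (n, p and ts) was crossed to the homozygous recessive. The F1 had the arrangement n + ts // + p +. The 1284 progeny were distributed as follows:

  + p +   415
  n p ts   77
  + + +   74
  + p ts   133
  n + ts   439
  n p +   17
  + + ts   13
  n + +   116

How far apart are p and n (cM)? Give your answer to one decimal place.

The two rarest classes, + + ts and n p +, are the double crossovers. Comparing them with the parentals, only the n allele has switched, so n is the middle locus and the order is ts – n – p.
Crossovers in the n–p interval produce the single-crossover classes n p ts and + + + (77 + 74 = 151) plus the double crossovers (30).
RF(n–p) = (151 + 30) / 1284 = 181/1284 = 0.1410 → 14.1 cM.

14.1 cM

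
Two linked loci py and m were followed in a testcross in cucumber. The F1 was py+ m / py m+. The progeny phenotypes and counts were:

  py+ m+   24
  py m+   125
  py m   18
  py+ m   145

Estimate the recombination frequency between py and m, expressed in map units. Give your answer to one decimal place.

13.5 map units

The recombinant classes are py+ m+ and py m: 24 + 18 = 42.
Recombination frequency = 42/312 = 0.1346 ≈ 13.5%, i.e. 13.5 map units.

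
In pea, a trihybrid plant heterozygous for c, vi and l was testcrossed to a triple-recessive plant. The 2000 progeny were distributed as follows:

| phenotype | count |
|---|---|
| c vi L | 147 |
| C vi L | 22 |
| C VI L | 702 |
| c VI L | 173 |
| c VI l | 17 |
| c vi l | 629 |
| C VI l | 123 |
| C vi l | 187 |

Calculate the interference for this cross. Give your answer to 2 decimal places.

The two most frequent reciprocal classes, c vi l and C VI L, are the parental types, so the F1 was c vi l / C VI L.
The two rarest classes, c VI l and C vi L, are the double crossovers. Comparing them with the parentals, only the vi allele has switched, so vi is the middle locus and the order is l – vi – c.
l–vi: (270 + 39)/2000 = 0.1545; vi–c: (360 + 39)/2000 = 0.1995.
Expected DCO frequency = 0.1545 × 0.1995 ≈ 0.03082; observed = 39/2000 ≈ 0.01950.
Coefficient of coincidence = 0.01950/0.03082 ≈ 0.63; interference = 1 − 0.63 = 0.37.

0.37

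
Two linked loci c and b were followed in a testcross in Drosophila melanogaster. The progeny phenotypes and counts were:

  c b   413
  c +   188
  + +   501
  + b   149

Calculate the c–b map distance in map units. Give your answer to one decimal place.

The two most frequent classes, + + (501) and c b (413), are the parental types, so the F1 was + + / c b.
The recombinant classes are + b and c +: 149 + 188 = 337.
Recombination frequency = 337/1251 = 0.2694 ≈ 26.9%, i.e. 26.9 map units.

26.9 map units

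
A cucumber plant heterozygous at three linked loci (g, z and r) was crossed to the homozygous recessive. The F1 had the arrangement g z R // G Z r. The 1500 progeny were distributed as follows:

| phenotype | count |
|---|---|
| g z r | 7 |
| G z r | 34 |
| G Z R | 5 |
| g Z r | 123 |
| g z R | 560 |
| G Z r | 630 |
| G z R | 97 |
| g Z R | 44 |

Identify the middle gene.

The two rarest classes, g z r and G Z R, are the double crossovers. Comparing them with the parentals, only the r allele has switched, so r is the middle locus and the order is z – r – g.

r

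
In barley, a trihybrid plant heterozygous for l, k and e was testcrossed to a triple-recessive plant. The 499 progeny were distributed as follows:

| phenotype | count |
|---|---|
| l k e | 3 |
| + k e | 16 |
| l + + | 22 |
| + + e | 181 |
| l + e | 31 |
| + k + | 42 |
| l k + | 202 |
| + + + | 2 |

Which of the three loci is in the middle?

The two most frequent reciprocal classes, + + e and l k +, are the parental types, so the F1 was + + e / l k +.
The two rarest classes, + + + and l k e, are the double crossovers. Comparing them with the parentals, only the e allele has switched, so e is the middle locus and the order is l – e – k.

e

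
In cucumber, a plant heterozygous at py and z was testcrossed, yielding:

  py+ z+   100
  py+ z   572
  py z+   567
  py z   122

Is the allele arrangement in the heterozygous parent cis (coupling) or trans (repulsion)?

The two most frequent classes are py+ z (572) and py z+ (567); these are the parental (non-recombinant) types.
So the F1 carried py+ z on one chromosome and py z+ on the other — the recessive alleles are on opposite chromosomes (trans / repulsion).

trans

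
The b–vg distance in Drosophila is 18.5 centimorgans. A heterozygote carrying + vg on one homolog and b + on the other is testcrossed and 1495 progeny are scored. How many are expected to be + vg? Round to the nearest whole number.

A map distance of 18.5 centimorgans corresponds to a recombination frequency of 0.185.
The F1 is + vg / b +, so + vg is a parental gamete class with expected frequency (1 − r)/2 = 0.815/2 = 0.4075.
Expected number = 0.4075 × 1495 = 609.21 ≈ 609.

609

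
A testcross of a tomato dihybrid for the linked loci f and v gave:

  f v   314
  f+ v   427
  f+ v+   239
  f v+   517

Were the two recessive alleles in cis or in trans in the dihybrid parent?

trans

The two most frequent classes are f+ v (427) and f v+ (517); these are the parental (non-recombinant) types.
So the F1 carried f+ v on one chromosome and f v+ on the other — the recessive alleles are on opposite chromosomes (trans / repulsion).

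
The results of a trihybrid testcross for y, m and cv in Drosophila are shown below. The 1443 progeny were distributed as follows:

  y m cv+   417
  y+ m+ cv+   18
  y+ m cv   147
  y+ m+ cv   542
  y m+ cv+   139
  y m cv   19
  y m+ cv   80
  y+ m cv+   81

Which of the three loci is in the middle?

cv

The two most frequent reciprocal classes, y m cv+ and y+ m+ cv, are the parental types, so the F1 was y m cv+ / y+ m+ cv.
The two rarest classes, y m cv and y+ m+ cv+, are the double crossovers. Comparing them with the parentals, only the cv allele has switched, so cv is the middle locus and the order is y – cv – m.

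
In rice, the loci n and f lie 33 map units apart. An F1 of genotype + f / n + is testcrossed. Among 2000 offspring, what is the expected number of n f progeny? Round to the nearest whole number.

A map distance of 33 map units corresponds to a recombination frequency of 0.330.
The F1 is + f / n +, so n f is a recombinant gamete class with expected frequency r/2 = 0.330/2 = 0.1650.
Expected number = 0.1650 × 2000 = 330.00 ≈ 330.

330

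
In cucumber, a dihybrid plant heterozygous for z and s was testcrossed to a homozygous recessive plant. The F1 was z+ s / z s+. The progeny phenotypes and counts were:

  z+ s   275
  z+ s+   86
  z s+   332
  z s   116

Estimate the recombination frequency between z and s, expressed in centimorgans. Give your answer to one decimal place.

25.0 centimorgans

The recombinant classes are z+ s+ and z s: 86 + 116 = 202.
Recombination frequency = 202/809 = 0.2497 ≈ 25.0%, i.e. 25.0 centimorgans.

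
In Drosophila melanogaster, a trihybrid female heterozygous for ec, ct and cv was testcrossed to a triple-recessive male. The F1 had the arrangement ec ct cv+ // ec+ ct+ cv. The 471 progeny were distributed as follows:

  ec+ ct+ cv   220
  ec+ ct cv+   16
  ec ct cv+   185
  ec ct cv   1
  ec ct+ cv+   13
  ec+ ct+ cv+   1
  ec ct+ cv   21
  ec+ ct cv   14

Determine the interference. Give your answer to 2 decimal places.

0.17

The two rarest classes, ec ct cv and ec+ ct+ cv+, are the double crossovers. Comparing them with the parentals, only the cv allele has switched, so cv is the middle locus and the order is ct – cv – ec.
ct–cv: (27 + 2)/471 = 0.0616; cv–ec: (37 + 2)/471 = 0.0828.
Expected DCO frequency = 0.0616 × 0.0828 ≈ 0.00510; observed = 2/471 ≈ 0.00425.
Coefficient of coincidence = 0.00425/0.00510 ≈ 0.83; interference = 1 − 0.83 = 0.17.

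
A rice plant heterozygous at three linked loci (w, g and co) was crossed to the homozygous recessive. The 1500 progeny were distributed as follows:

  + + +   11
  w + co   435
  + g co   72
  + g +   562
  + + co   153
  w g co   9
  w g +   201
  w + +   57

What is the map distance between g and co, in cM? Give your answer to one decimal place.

9.9 cM

The two most frequent reciprocal classes, + g + and w + co, are the parental types, so the F1 was + g + / w + co.
The two rarest classes, + + + and w g co, are the double crossovers. Comparing them with the parentals, only the g allele has switched, so g is the middle locus and the order is w – g – co.
Crossovers in the g–co interval produce the single-crossover classes + g co and w + + (72 + 57 = 129) plus the double crossovers (20).
RF(g–co) = (129 + 20) / 1500 = 149/1500 = 0.0993 → 9.9 cM.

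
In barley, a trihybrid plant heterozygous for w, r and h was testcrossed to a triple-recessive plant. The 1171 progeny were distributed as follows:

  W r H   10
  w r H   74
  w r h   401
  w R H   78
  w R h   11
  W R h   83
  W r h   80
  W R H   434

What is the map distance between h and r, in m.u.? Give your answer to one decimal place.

15.2 m.u.

The two most frequent reciprocal classes, W R H and w r h, are the parental types, so the F1 was W R H / w r h.
The two rarest classes, W r H and w R h, are the double crossovers. Comparing them with the parentals, only the r allele has switched, so r is the middle locus and the order is w – r – h.
Crossovers in the r–h interval produce the single-crossover classes W R h and w r H (83 + 74 = 157) plus the double crossovers (21).
RF(r–h) = (157 + 21) / 1171 = 178/1171 = 0.1520 → 15.2 m.u.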